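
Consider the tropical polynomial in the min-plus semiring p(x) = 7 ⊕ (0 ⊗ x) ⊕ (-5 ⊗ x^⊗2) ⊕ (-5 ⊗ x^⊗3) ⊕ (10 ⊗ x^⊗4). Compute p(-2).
p(-2) = -11

A tropical monomial a ⊗ x^⊗i evaluates to a + i · x. Evaluating each term at x = -2:
  Term 0 contributes 7 + 0 · -2 = 7
  Term 1 contributes 0 + 1 · -2 = -2
  Term 2 contributes -5 + 2 · -2 = -9
  Term 3 contributes -5 + 3 · -2 = -11
  Term 4 contributes 10 + 4 · -2 = 2
p(-2) = ⊕ of these = min[7, -2, -9, -11, 2] = -11.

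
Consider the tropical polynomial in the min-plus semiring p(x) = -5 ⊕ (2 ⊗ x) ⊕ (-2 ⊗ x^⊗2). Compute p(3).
p(3) = -5

A tropical monomial a ⊗ x^⊗i evaluates to a + i · x. Evaluating each term at x = 3:
  Term 0 contributes -5 + 0 · 3 = -5
  Term 1 contributes 2 + 1 · 3 = 5
  Term 2 contributes -2 + 2 · 3 = 4
p(3) = ⊕ of these = min[-5, 5, 4] = -5.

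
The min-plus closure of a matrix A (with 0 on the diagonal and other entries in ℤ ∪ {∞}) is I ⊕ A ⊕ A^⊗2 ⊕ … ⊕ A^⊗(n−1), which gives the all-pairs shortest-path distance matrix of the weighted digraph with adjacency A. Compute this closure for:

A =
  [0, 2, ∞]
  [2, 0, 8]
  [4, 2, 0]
Closure =
  [0, 2, 10]
  [2, 0, 8]
  [4, 2, 0]

This is the Floyd-Warshall all-pairs shortest-path computation. For each intermediate vertex k = 0, 1, …, 2, update dist[i][j] ← min(dist[i][j], dist[i][k] + dist[k][j]). The final matrix gives, for each (i, j), the minimum total weight of any directed path from i to j (possibly empty when i = j).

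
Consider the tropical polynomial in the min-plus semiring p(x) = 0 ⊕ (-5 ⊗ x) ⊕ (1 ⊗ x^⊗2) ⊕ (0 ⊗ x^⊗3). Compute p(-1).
p(-1) = -6

A tropical monomial a ⊗ x^⊗i evaluates to a + i · x. Evaluating each term at x = -1:
  Term 0 contributes 0 + 0 · -1 = 0
  Term 1 contributes -5 + 1 · -1 = -6
  Term 2 contributes 1 + 2 · -1 = -1
  Term 3 contributes 0 + 3 · -1 = -3
p(-1) = ⊕ of these = min[0, -6, -1, -3] = -6.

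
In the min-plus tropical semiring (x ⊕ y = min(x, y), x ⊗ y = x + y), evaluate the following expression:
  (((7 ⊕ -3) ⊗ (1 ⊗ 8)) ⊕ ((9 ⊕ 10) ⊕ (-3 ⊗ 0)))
(((7 ⊕ -3) ⊗ (1 ⊗ 8)) ⊕ ((9 ⊕ 10) ⊕ (-3 ⊗ 0))) = -3

Expand innermost to outermost. Recall ⊕ takes the minimum of its arguments and ⊗ takes their sum. Working out the expression (((7 ⊕ -3) ⊗ (1 ⊗ 8)) ⊕ ((9 ⊕ 10) ⊕ (-3 ⊗ 0))) gives -3.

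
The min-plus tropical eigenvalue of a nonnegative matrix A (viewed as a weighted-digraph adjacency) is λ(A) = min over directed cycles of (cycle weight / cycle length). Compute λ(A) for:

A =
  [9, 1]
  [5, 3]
λ(A) = 3

Enumerate directed cycles and compute their means (weight / length). Sample:
  cycle 0 → 0: weight = 9, length = 1, mean = 9/1 ≈ 9.000
  cycle 1 → 1: weight = 3, length = 1, mean = 3/1 ≈ 3.000
  cycle 0 → 1 → 0: weight = 6, length = 2, mean = 6/2 ≈ 3.000
  cycle 1 → 0 → 1: weight = 6, length = 2, mean = 6/2 ≈ 3.000
Minimum mean = 3.000, attained e.g. along the cycle 1 → 1 with weight 3 and length 1. So λ(A) = 3/1 = 3.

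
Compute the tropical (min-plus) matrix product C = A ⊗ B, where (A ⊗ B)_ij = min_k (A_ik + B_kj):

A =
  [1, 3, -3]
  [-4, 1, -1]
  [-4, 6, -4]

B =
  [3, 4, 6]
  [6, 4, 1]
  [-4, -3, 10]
A ⊗ B =
  [-7, -6, 4]
  [-5, -4, 2]
  [-8, -7, 2]

Apply the min-plus product entry-by-entry:
  C[0][0] = min over k of (A[0][0] + B[0][0] = 1 + 3 = 4, A[0][1] + B[1][0] = 3 + 6 = 9, A[0][2] + B[2][0] = -3 + -4 = -7) = -7 (attained at k = 2)
  C[0][1] = min over k of (A[0][0] + B[0][1] = 1 + 4 = 5, A[0][1] + B[1][1] = 3 + 4 = 7, A[0][2] + B[2][1] = -3 + -3 = -6) = -6 (attained at k = 2)
  C[0][2] = min over k of (A[0][0] + B[0][2] = 1 + 6 = 7, A[0][1] + B[1][2] = 3 + 1 = 4, A[0][2] + B[2][2] = -3 + 10 = 7) = 4 (attained at k = 1)
  C[1][0] = min over k of (A[1][0] + B[0][0] = -4 + 3 = -1, A[1][1] + B[1][0] = 1 + 6 = 7, A[1][2] + B[2][0] = -1 + -4 = -5) = -5 (attained at k = 2)
  C[1][1] = min over k of (A[1][0] + B[0][1] = -4 + 4 = 0, A[1][1] + B[1][1] = 1 + 4 = 5, A[1][2] + B[2][1] = -1 + -3 = -4) = -4 (attained at k = 2)
  C[1][2] = min over k of (A[1][0] + B[0][2] = -4 + 6 = 2, A[1][1] + B[1][2] = 1 + 1 = 2, A[1][2] + B[2][2] = -1 + 10 = 9) = 2 (attained at k = 0)
  C[2][0] = min over k of (A[2][0] + B[0][0] = -4 + 3 = -1, A[2][1] + B[1][0] = 6 + 6 = 12, A[2][2] + B[2][0] = -4 + -4 = -8) = -8 (attained at k = 2)
  C[2][1] = min over k of (A[2][0] + B[0][1] = -4 + 4 = 0, A[2][1] + B[1][1] = 6 + 4 = 10, A[2][2] + B[2][1] = -4 + -3 = -7) = -7 (attained at k = 2)
  C[2][2] = min over k of (A[2][0] + B[0][2] = -4 + 6 = 2, A[2][1] + B[1][2] = 6 + 1 = 7, A[2][2] + B[2][2] = -4 + 10 = 6) = 2 (attained at k = 0)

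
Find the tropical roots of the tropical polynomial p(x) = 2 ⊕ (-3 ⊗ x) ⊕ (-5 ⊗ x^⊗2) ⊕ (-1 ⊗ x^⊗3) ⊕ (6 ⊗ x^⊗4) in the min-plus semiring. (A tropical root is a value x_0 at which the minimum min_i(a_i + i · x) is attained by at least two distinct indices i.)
Roots: {-7, -4, 2, 5}

Each tropical root is a break point of the lower envelope of the lines y = a_i + i · x (there are 5 lines, with slopes 0, 1, ..., 4). Only the lines that attain the minimum somewhere contribute to roots; other lines are dominated. Here the surviving (envelope) indices are i = 4, i = 3, i = 2, i = 1, i = 0.
Intersections between consecutive envelope lines give the roots: for adjacent envelope indices i < j the intersection is x = (a_i − a_j) / (j − i). Reading off the sorted break points: {-7, -4, 2, 5}.
Verification: at each break x_0, at least two indices attain the minimum of min_i(a_i + i · x_0).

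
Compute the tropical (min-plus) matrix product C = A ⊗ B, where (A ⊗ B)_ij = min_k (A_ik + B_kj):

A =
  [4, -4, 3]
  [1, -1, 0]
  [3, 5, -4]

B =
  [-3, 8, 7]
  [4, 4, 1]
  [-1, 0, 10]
A ⊗ B =
  [0, 0, -3]
  [-2, 0, 0]
  [-5, -4, 6]

Apply the min-plus product entry-by-entry:
  C[0][0] = min over k of (A[0][0] + B[0][0] = 4 + -3 = 1, A[0][1] + B[1][0] = -4 + 4 = 0, A[0][2] + B[2][0] = 3 + -1 = 2) = 0 (attained at k = 1)
  C[0][1] = min over k of (A[0][0] + B[0][1] = 4 + 8 = 12, A[0][1] + B[1][1] = -4 + 4 = 0, A[0][2] + B[2][1] = 3 + 0 = 3) = 0 (attained at k = 1)
  C[0][2] = min over k of (A[0][0] + B[0][2] = 4 + 7 = 11, A[0][1] + B[1][2] = -4 + 1 = -3, A[0][2] + B[2][2] = 3 + 10 = 13) = -3 (attained at k = 1)
  C[1][0] = min over k of (A[1][0] + B[0][0] = 1 + -3 = -2, A[1][1] + B[1][0] = -1 + 4 = 3, A[1][2] + B[2][0] = 0 + -1 = -1) = -2 (attained at k = 0)
  C[1][1] = min over k of (A[1][0] + B[0][1] = 1 + 8 = 9, A[1][1] + B[1][1] = -1 + 4 = 3, A[1][2] + B[2][1] = 0 + 0 = 0) = 0 (attained at k = 2)
  C[1][2] = min over k of (A[1][0] + B[0][2] = 1 + 7 = 8, A[1][1] + B[1][2] = -1 + 1 = 0, A[1][2] + B[2][2] = 0 + 10 = 10) = 0 (attained at k = 1)
  C[2][0] = min over k of (A[2][0] + B[0][0] = 3 + -3 = 0, A[2][1] + B[1][0] = 5 + 4 = 9, A[2][2] + B[2][0] = -4 + -1 = -5) = -5 (attained at k = 2)
  C[2][1] = min over k of (A[2][0] + B[0][1] = 3 + 8 = 11, A[2][1] + B[1][1] = 5 + 4 = 9, A[2][2] + B[2][1] = -4 + 0 = -4) = -4 (attained at k = 2)
  C[2][2] = min over k of (A[2][0] + B[0][2] = 3 + 7 = 10, A[2][1] + B[1][2] = 5 + 1 = 6, A[2][2] + B[2][2] = -4 + 10 = 6) = 6 (attained at k = 1)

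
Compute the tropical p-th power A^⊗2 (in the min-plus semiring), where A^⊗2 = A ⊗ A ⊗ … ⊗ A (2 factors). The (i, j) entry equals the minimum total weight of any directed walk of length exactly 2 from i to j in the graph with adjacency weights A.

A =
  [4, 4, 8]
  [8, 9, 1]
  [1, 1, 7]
A^⊗2 =
  [8, 8, 5]
  [2, 2, 8]
  [5, 5, 2]

Each entry (A^⊗2)_ij equals the minimum over all length-2 walks i = v_0 → v_1 → … → v_2 = j of Σ_t A[v_t][v_{t+1}]. For example, for (i, j) = (0, 2) we minimise over 3 possible intermediate vertex sequences; the minimum is 5, attained along the walk 0 → 1 → 2.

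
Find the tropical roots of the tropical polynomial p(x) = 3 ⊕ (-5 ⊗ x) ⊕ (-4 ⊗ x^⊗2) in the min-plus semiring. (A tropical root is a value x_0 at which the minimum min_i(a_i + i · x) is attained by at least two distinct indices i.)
Roots: {-1, 8}

Each tropical root is a break point of the lower envelope of the lines y = a_i + i · x (there are 3 lines, with slopes 0, 1, ..., 2). Only the lines that attain the minimum somewhere contribute to roots; other lines are dominated. Here the surviving (envelope) indices are i = 2, i = 1, i = 0.
Intersections between consecutive envelope lines give the roots: for adjacent envelope indices i < j the intersection is x = (a_i − a_j) / (j − i). Reading off the sorted break points: {-1, 8}.
Verification: at each break x_0, at least two indices attain the minimum of min_i(a_i + i · x_0).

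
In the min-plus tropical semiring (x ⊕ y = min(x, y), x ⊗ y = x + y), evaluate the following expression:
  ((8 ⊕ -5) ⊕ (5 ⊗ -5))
((8 ⊕ -5) ⊕ (5 ⊗ -5)) = -5

Expand innermost to outermost. Recall ⊕ takes the minimum of its arguments and ⊗ takes their sum. Working out the expression ((8 ⊕ -5) ⊕ (5 ⊗ -5)) gives -5.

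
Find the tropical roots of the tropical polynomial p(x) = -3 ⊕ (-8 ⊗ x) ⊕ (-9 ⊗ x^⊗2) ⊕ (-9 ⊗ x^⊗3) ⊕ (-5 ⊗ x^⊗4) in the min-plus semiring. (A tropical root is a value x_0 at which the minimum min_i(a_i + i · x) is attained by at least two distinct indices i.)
Roots: {-4, 0, 1, 5}

Each tropical root is a break point of the lower envelope of the lines y = a_i + i · x (there are 5 lines, with slopes 0, 1, ..., 4). Only the lines that attain the minimum somewhere contribute to roots; other lines are dominated. Here the surviving (envelope) indices are i = 4, i = 3, i = 2, i = 1, i = 0.
Intersections between consecutive envelope lines give the roots: for adjacent envelope indices i < j the intersection is x = (a_i − a_j) / (j − i). Reading off the sorted break points: {-4, 0, 1, 5}.
Verification: at each break x_0, at least two indices attain the minimum of min_i(a_i + i · x_0).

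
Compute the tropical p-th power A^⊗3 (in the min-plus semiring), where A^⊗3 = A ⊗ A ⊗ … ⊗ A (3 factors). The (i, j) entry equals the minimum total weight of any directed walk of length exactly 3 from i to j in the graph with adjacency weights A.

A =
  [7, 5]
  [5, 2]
A^⊗3 =
  [12, 9]
  [9, 6]

Each entry (A^⊗3)_ij equals the minimum over all length-3 walks i = v_0 → v_1 → … → v_3 = j of Σ_t A[v_t][v_{t+1}]. For example, for (i, j) = (0, 1) we minimise over 4 possible intermediate vertex sequences; the minimum is 9, attained along the walk 0 → 1 → 1 → 1.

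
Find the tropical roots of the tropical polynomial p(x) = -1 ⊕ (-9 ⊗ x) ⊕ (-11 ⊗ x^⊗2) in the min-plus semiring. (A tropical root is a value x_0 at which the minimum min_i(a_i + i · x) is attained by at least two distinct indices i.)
Roots: {2, 8}

Each tropical root is a break point of the lower envelope of the lines y = a_i + i · x (there are 3 lines, with slopes 0, 1, ..., 2). Only the lines that attain the minimum somewhere contribute to roots; other lines are dominated. Here the surviving (envelope) indices are i = 2, i = 1, i = 0.
Intersections between consecutive envelope lines give the roots: for adjacent envelope indices i < j the intersection is x = (a_i − a_j) / (j − i). Reading off the sorted break points: {2, 8}.
Verification: at each break x_0, at least two indices attain the minimum of min_i(a_i + i · x_0).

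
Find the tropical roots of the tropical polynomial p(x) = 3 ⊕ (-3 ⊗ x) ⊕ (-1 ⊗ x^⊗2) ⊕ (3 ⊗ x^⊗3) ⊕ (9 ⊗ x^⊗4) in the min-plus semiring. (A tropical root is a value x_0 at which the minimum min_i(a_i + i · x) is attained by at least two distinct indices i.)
Roots: {-6, -4, -2, 6}

Each tropical root is a break point of the lower envelope of the lines y = a_i + i · x (there are 5 lines, with slopes 0, 1, ..., 4). Only the lines that attain the minimum somewhere contribute to roots; other lines are dominated. Here the surviving (envelope) indices are i = 4, i = 3, i = 2, i = 1, i = 0.
Intersections between consecutive envelope lines give the roots: for adjacent envelope indices i < j the intersection is x = (a_i − a_j) / (j − i). Reading off the sorted break points: {-6, -4, -2, 6}.
Verification: at each break x_0, at least two indices attain the minimum of min_i(a_i + i · x_0).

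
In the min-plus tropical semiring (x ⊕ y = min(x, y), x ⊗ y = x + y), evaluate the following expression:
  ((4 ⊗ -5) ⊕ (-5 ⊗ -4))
((4 ⊗ -5) ⊕ (-5 ⊗ -4)) = -9

Expand innermost to outermost. Recall ⊕ takes the minimum of its arguments and ⊗ takes their sum. Working out the expression ((4 ⊗ -5) ⊕ (-5 ⊗ -4)) gives -9.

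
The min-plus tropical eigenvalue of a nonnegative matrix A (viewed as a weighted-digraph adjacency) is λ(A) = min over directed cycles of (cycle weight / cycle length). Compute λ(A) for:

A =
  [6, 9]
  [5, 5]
λ(A) = 5

Enumerate directed cycles and compute their means (weight / length). Sample:
  cycle 0 → 0: weight = 6, length = 1, mean = 6/1 ≈ 6.000
  cycle 1 → 1: weight = 5, length = 1, mean = 5/1 ≈ 5.000
  cycle 0 → 1 → 0: weight = 14, length = 2, mean = 14/2 ≈ 7.000
  cycle 1 → 0 → 1: weight = 14, length = 2, mean = 14/2 ≈ 7.000
Minimum mean = 5.000, attained e.g. along the cycle 1 → 1 with weight 5 and length 1. So λ(A) = 5/1 = 5.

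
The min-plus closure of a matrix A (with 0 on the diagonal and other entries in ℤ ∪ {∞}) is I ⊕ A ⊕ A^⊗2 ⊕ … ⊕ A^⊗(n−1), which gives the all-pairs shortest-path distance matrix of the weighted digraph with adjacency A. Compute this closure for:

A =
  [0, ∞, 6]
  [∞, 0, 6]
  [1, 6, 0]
Closure =
  [0, 12, 6]
  [7, 0, 6]
  [1, 6, 0]

This is the Floyd-Warshall all-pairs shortest-path computation. For each intermediate vertex k = 0, 1, …, 2, update dist[i][j] ← min(dist[i][j], dist[i][k] + dist[k][j]). The final matrix gives, for each (i, j), the minimum total weight of any directed path from i to j (possibly empty when i = j).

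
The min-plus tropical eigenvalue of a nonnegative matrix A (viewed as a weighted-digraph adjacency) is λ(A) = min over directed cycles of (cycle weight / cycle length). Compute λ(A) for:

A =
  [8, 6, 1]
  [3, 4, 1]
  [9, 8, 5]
λ(A) = 4

Enumerate directed cycles and compute their means (weight / length). Sample:
  cycle 0 → 0: weight = 8, length = 1, mean = 8/1 ≈ 8.000
  cycle 1 → 1: weight = 4, length = 1, mean = 4/1 ≈ 4.000
  cycle 2 → 2: weight = 5, length = 1, mean = 5/1 ≈ 5.000
  cycle 0 → 1 → 0: weight = 9, length = 2, mean = 9/2 ≈ 4.500
  cycle 0 → 2 → 0: weight = 10, length = 2, mean = 10/2 ≈ 5.000
  cycle 1 → 0 → 1: weight = 9, length = 2, mean = 9/2 ≈ 4.500
Minimum mean = 4.000, attained e.g. along the cycle 1 → 1 with weight 4 and length 1. So λ(A) = 4/1 = 4.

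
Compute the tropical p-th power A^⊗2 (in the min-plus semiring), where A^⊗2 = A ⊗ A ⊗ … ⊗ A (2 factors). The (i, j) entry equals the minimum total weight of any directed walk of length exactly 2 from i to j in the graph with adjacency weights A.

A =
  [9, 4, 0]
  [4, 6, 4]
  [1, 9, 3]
A^⊗2 =
  [1, 9, 3]
  [5, 8, 4]
  [4, 5, 1]

Each entry (A^⊗2)_ij equals the minimum over all length-2 walks i = v_0 → v_1 → … → v_2 = j of Σ_t A[v_t][v_{t+1}]. For example, for (i, j) = (0, 2) we minimise over 3 possible intermediate vertex sequences; the minimum is 3, attained along the walk 0 → 2 → 2.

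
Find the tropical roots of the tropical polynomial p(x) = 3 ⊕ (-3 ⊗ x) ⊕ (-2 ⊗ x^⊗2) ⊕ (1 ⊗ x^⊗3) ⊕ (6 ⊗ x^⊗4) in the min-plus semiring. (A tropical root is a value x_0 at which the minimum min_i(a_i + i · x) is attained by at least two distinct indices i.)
Roots: {-5, -3, -1, 6}

Each tropical root is a break point of the lower envelope of the lines y = a_i + i · x (there are 5 lines, with slopes 0, 1, ..., 4). Only the lines that attain the minimum somewhere contribute to roots; other lines are dominated. Here the surviving (envelope) indices are i = 4, i = 3, i = 2, i = 1, i = 0.
Intersections between consecutive envelope lines give the roots: for adjacent envelope indices i < j the intersection is x = (a_i − a_j) / (j − i). Reading off the sorted break points: {-5, -3, -1, 6}.
Verification: at each break x_0, at least two indices attain the minimum of min_i(a_i + i · x_0).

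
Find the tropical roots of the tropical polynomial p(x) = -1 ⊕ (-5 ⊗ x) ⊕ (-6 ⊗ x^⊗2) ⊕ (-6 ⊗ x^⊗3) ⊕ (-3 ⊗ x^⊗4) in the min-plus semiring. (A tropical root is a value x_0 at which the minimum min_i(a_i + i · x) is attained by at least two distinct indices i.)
Roots: {-3, 0, 1, 4}

Each tropical root is a break point of the lower envelope of the lines y = a_i + i · x (there are 5 lines, with slopes 0, 1, ..., 4). Only the lines that attain the minimum somewhere contribute to roots; other lines are dominated. Here the surviving (envelope) indices are i = 4, i = 3, i = 2, i = 1, i = 0.
Intersections between consecutive envelope lines give the roots: for adjacent envelope indices i < j the intersection is x = (a_i − a_j) / (j − i). Reading off the sorted break points: {-3, 0, 1, 4}.
Verification: at each break x_0, at least two indices attain the minimum of min_i(a_i + i · x_0).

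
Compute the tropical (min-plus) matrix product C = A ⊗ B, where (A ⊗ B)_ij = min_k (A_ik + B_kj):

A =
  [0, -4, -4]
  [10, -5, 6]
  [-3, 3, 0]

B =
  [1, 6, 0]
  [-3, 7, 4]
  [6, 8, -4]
A ⊗ B =
  [-7, 3, -8]
  [-8, 2, -1]
  [-2, 3, -4]

Apply the min-plus product entry-by-entry:
  C[0][0] = min over k of (A[0][0] + B[0][0] = 0 + 1 = 1, A[0][1] + B[1][0] = -4 + -3 = -7, A[0][2] + B[2][0] = -4 + 6 = 2) = -7 (attained at k = 1)
  C[0][1] = min over k of (A[0][0] + B[0][1] = 0 + 6 = 6, A[0][1] + B[1][1] = -4 + 7 = 3, A[0][2] + B[2][1] = -4 + 8 = 4) = 3 (attained at k = 1)
  C[0][2] = min over k of (A[0][0] + B[0][2] = 0 + 0 = 0, A[0][1] + B[1][2] = -4 + 4 = 0, A[0][2] + B[2][2] = -4 + -4 = -8) = -8 (attained at k = 2)
  C[1][0] = min over k of (A[1][0] + B[0][0] = 10 + 1 = 11, A[1][1] + B[1][0] = -5 + -3 = -8, A[1][2] + B[2][0] = 6 + 6 = 12) = -8 (attained at k = 1)
  C[1][1] = min over k of (A[1][0] + B[0][1] = 10 + 6 = 16, A[1][1] + B[1][1] = -5 + 7 = 2, A[1][2] + B[2][1] = 6 + 8 = 14) = 2 (attained at k = 1)
  C[1][2] = min over k of (A[1][0] + B[0][2] = 10 + 0 = 10, A[1][1] + B[1][2] = -5 + 4 = -1, A[1][2] + B[2][2] = 6 + -4 = 2) = -1 (attained at k = 1)
  C[2][0] = min over k of (A[2][0] + B[0][0] = -3 + 1 = -2, A[2][1] + B[1][0] = 3 + -3 = 0, A[2][2] + B[2][0] = 0 + 6 = 6) = -2 (attained at k = 0)
  C[2][1] = min over k of (A[2][0] + B[0][1] = -3 + 6 = 3, A[2][1] + B[1][1] = 3 + 7 = 10, A[2][2] + B[2][1] = 0 + 8 = 8) = 3 (attained at k = 0)
  C[2][2] = min over k of (A[2][0] + B[0][2] = -3 + 0 = -3, A[2][1] + B[1][2] = 3 + 4 = 7, A[2][2] + B[2][2] = 0 + -4 = -4) = -4 (attained at k = 2)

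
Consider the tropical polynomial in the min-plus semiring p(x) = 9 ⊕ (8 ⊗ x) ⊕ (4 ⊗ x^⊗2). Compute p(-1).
p(-1) = 2

A tropical monomial a ⊗ x^⊗i evaluates to a + i · x. Evaluating each term at x = -1:
  Term 0 contributes 9 + 0 · -1 = 9
  Term 1 contributes 8 + 1 · -1 = 7
  Term 2 contributes 4 + 2 · -1 = 2
p(-1) = ⊕ of these = min[9, 7, 2] = 2.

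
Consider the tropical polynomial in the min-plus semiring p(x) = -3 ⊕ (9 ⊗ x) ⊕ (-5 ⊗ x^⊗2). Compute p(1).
p(1) = -3

A tropical monomial a ⊗ x^⊗i evaluates to a + i · x. Evaluating each term at x = 1:
  Term 0 contributes -3 + 0 · 1 = -3
  Term 1 contributes 9 + 1 · 1 = 10
  Term 2 contributes -5 + 2 · 1 = -3
p(1) = ⊕ of these = min[-3, 10, -3] = -3.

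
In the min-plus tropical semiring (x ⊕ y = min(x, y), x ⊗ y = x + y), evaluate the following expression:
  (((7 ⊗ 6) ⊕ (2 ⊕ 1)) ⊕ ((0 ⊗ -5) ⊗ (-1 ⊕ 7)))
(((7 ⊗ 6) ⊕ (2 ⊕ 1)) ⊕ ((0 ⊗ -5) ⊗ (-1 ⊕ 7))) = -6

Expand innermost to outermost. Recall ⊕ takes the minimum of its arguments and ⊗ takes their sum. Working out the expression (((7 ⊗ 6) ⊕ (2 ⊕ 1)) ⊕ ((0 ⊗ -5) ⊗ (-1 ⊕ 7))) gives -6.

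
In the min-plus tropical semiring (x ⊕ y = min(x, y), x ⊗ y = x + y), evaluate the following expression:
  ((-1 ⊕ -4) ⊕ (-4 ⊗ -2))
((-1 ⊕ -4) ⊕ (-4 ⊗ -2)) = -6

Expand innermost to outermost. Recall ⊕ takes the minimum of its arguments and ⊗ takes their sum. Working out the expression ((-1 ⊕ -4) ⊕ (-4 ⊗ -2)) gives -6.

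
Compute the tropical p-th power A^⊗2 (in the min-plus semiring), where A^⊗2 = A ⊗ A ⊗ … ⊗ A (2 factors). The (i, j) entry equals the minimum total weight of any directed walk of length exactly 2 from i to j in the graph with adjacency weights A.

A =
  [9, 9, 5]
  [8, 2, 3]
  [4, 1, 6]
A^⊗2 =
  [9, 6, 11]
  [7, 4, 5]
  [9, 3, 4]

Each entry (A^⊗2)_ij equals the minimum over all length-2 walks i = v_0 → v_1 → … → v_2 = j of Σ_t A[v_t][v_{t+1}]. For example, for (i, j) = (0, 2) we minimise over 3 possible intermediate vertex sequences; the minimum is 11, attained along the walk 0 → 2 → 2.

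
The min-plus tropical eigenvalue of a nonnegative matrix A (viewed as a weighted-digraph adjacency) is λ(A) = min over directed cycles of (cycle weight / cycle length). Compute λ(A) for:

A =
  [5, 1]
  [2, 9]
λ(A) = 3/2

Enumerate directed cycles and compute their means (weight / length). Sample:
  cycle 0 → 0: weight = 5, length = 1, mean = 5/1 ≈ 5.000
  cycle 1 → 1: weight = 9, length = 1, mean = 9/1 ≈ 9.000
  cycle 0 → 1 → 0: weight = 3, length = 2, mean = 3/2 ≈ 1.500
  cycle 1 → 0 → 1: weight = 3, length = 2, mean = 3/2 ≈ 1.500
Minimum mean = 1.500, attained e.g. along the cycle 0 → 1 → 0 with weight 3 and length 2. So λ(A) = 3/2 = 3/2.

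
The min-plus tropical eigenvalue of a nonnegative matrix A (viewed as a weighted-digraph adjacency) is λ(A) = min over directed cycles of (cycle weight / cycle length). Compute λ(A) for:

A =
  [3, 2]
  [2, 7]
λ(A) = 2

Enumerate directed cycles and compute their means (weight / length). Sample:
  cycle 0 → 0: weight = 3, length = 1, mean = 3/1 ≈ 3.000
  cycle 1 → 1: weight = 7, length = 1, mean = 7/1 ≈ 7.000
  cycle 0 → 1 → 0: weight = 4, length = 2, mean = 4/2 ≈ 2.000
  cycle 1 → 0 → 1: weight = 4, length = 2, mean = 4/2 ≈ 2.000
Minimum mean = 2.000, attained e.g. along the cycle 0 → 1 → 0 with weight 4 and length 2. So λ(A) = 4/2 = 2.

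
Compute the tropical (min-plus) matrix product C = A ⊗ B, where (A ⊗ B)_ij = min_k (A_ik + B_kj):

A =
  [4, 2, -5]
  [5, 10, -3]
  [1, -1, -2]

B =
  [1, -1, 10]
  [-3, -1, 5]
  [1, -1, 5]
A ⊗ B =
  [-4, -6, 0]
  [-2, -4, 2]
  [-4, -3, 3]

Apply the min-plus product entry-by-entry:
  C[0][0] = min over k of (A[0][0] + B[0][0] = 4 + 1 = 5, A[0][1] + B[1][0] = 2 + -3 = -1, A[0][2] + B[2][0] = -5 + 1 = -4) = -4 (attained at k = 2)
  C[0][1] = min over k of (A[0][0] + B[0][1] = 4 + -1 = 3, A[0][1] + B[1][1] = 2 + -1 = 1, A[0][2] + B[2][1] = -5 + -1 = -6) = -6 (attained at k = 2)
  C[0][2] = min over k of (A[0][0] + B[0][2] = 4 + 10 = 14, A[0][1] + B[1][2] = 2 + 5 = 7, A[0][2] + B[2][2] = -5 + 5 = 0) = 0 (attained at k = 2)
  C[1][0] = min over k of (A[1][0] + B[0][0] = 5 + 1 = 6, A[1][1] + B[1][0] = 10 + -3 = 7, A[1][2] + B[2][0] = -3 + 1 = -2) = -2 (attained at k = 2)
  C[1][1] = min over k of (A[1][0] + B[0][1] = 5 + -1 = 4, A[1][1] + B[1][1] = 10 + -1 = 9, A[1][2] + B[2][1] = -3 + -1 = -4) = -4 (attained at k = 2)
  C[1][2] = min over k of (A[1][0] + B[0][2] = 5 + 10 = 15, A[1][1] + B[1][2] = 10 + 5 = 15, A[1][2] + B[2][2] = -3 + 5 = 2) = 2 (attained at k = 2)
  C[2][0] = min over k of (A[2][0] + B[0][0] = 1 + 1 = 2, A[2][1] + B[1][0] = -1 + -3 = -4, A[2][2] + B[2][0] = -2 + 1 = -1) = -4 (attained at k = 1)
  C[2][1] = min over k of (A[2][0] + B[0][1] = 1 + -1 = 0, A[2][1] + B[1][1] = -1 + -1 = -2, A[2][2] + B[2][1] = -2 + -1 = -3) = -3 (attained at k = 2)
  C[2][2] = min over k of (A[2][0] + B[0][2] = 1 + 10 = 11, A[2][1] + B[1][2] = -1 + 5 = 4, A[2][2] + B[2][2] = -2 + 5 = 3) = 3 (attained at k = 2)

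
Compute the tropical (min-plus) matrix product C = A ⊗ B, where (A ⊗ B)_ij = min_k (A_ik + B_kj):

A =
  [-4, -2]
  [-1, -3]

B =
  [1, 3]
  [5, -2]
A ⊗ B =
  [-3, -4]
  [0, -5]

Apply the min-plus product entry-by-entry:
  C[0][0] = min over k of (A[0][0] + B[0][0] = -4 + 1 = -3, A[0][1] + B[1][0] = -2 + 5 = 3) = -3 (attained at k = 0)
  C[0][1] = min over k of (A[0][0] + B[0][1] = -4 + 3 = -1, A[0][1] + B[1][1] = -2 + -2 = -4) = -4 (attained at k = 1)
  C[1][0] = min over k of (A[1][0] + B[0][0] = -1 + 1 = 0, A[1][1] + B[1][0] = -3 + 5 = 2) = 0 (attained at k = 0)
  C[1][1] = min over k of (A[1][0] + B[0][1] = -1 + 3 = 2, A[1][1] + B[1][1] = -3 + -2 = -5) = -5 (attained at k = 1)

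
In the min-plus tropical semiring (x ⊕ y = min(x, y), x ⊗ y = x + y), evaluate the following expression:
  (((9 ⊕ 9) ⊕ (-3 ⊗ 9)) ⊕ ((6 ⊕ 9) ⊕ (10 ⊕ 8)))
(((9 ⊕ 9) ⊕ (-3 ⊗ 9)) ⊕ ((6 ⊕ 9) ⊕ (10 ⊕ 8))) = 6

Expand innermost to outermost. Recall ⊕ takes the minimum of its arguments and ⊗ takes their sum. Working out the expression (((9 ⊕ 9) ⊕ (-3 ⊗ 9)) ⊕ ((6 ⊕ 9) ⊕ (10 ⊕ 8))) gives 6.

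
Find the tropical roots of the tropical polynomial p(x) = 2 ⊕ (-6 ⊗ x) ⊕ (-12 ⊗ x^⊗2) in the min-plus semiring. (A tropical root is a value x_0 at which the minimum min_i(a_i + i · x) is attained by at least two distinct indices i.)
Roots: {6, 8}

Each tropical root is a break point of the lower envelope of the lines y = a_i + i · x (there are 3 lines, with slopes 0, 1, ..., 2). Only the lines that attain the minimum somewhere contribute to roots; other lines are dominated. Here the surviving (envelope) indices are i = 2, i = 1, i = 0.
Intersections between consecutive envelope lines give the roots: for adjacent envelope indices i < j the intersection is x = (a_i − a_j) / (j − i). Reading off the sorted break points: {6, 8}.
Verification: at each break x_0, at least two indices attain the minimum of min_i(a_i + i · x_0).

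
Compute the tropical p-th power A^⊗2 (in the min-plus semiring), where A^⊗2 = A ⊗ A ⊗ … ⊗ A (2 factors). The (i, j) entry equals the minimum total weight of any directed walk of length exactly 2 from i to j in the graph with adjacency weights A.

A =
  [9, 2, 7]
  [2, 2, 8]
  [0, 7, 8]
A^⊗2 =
  [4, 4, 10]
  [4, 4, 9]
  [8, 2, 7]

Each entry (A^⊗2)_ij equals the minimum over all length-2 walks i = v_0 → v_1 → … → v_2 = j of Σ_t A[v_t][v_{t+1}]. For example, for (i, j) = (0, 2) we minimise over 3 possible intermediate vertex sequences; the minimum is 10, attained along the walk 0 → 1 → 2.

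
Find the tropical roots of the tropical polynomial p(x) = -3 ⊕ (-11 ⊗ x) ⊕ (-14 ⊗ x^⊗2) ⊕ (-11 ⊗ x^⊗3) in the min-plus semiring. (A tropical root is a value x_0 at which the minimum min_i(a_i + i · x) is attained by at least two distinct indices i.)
Roots: {-3, 3, 8}

Each tropical root is a break point of the lower envelope of the lines y = a_i + i · x (there are 4 lines, with slopes 0, 1, ..., 3). Only the lines that attain the minimum somewhere contribute to roots; other lines are dominated. Here the surviving (envelope) indices are i = 3, i = 2, i = 1, i = 0.
Intersections between consecutive envelope lines give the roots: for adjacent envelope indices i < j the intersection is x = (a_i − a_j) / (j − i). Reading off the sorted break points: {-3, 3, 8}.
Verification: at each break x_0, at least two indices attain the minimum of min_i(a_i + i · x_0).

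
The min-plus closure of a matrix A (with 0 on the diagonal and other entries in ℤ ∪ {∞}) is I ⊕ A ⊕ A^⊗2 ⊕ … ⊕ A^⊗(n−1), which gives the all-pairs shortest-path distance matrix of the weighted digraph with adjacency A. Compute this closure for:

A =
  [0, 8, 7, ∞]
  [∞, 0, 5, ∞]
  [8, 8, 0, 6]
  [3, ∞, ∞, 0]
Closure =
  [0, 8, 7, 13]
  [13, 0, 5, 11]
  [8, 8, 0, 6]
  [3, 11, 10, 0]

This is the Floyd-Warshall all-pairs shortest-path computation. For each intermediate vertex k = 0, 1, …, 3, update dist[i][j] ← min(dist[i][j], dist[i][k] + dist[k][j]). The final matrix gives, for each (i, j), the minimum total weight of any directed path from i to j (possibly empty when i = j).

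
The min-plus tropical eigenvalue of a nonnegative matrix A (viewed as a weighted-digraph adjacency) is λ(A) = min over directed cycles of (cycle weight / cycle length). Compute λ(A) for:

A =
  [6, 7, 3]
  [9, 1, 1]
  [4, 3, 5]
λ(A) = 1

Enumerate directed cycles and compute their means (weight / length). Sample:
  cycle 0 → 0: weight = 6, length = 1, mean = 6/1 ≈ 6.000
  cycle 1 → 1: weight = 1, length = 1, mean = 1/1 ≈ 1.000
  cycle 2 → 2: weight = 5, length = 1, mean = 5/1 ≈ 5.000
  cycle 0 → 1 → 0: weight = 16, length = 2, mean = 16/2 ≈ 8.000
  cycle 0 → 2 → 0: weight = 7, length = 2, mean = 7/2 ≈ 3.500
  cycle 1 → 0 → 1: weight = 16, length = 2, mean = 16/2 ≈ 8.000
Minimum mean = 1.000, attained e.g. along the cycle 1 → 1 with weight 1 and length 1. So λ(A) = 1/1 = 1.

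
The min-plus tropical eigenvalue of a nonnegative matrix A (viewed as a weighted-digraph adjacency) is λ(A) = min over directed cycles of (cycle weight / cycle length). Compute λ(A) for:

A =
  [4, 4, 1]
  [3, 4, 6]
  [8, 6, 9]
λ(A) = 10/3

Enumerate directed cycles and compute their means (weight / length). Sample:
  cycle 0 → 0: weight = 4, length = 1, mean = 4/1 ≈ 4.000
  cycle 1 → 1: weight = 4, length = 1, mean = 4/1 ≈ 4.000
  cycle 2 → 2: weight = 9, length = 1, mean = 9/1 ≈ 9.000
  cycle 0 → 1 → 0: weight = 7, length = 2, mean = 7/2 ≈ 3.500
  cycle 0 → 2 → 0: weight = 9, length = 2, mean = 9/2 ≈ 4.500
  cycle 1 → 0 → 1: weight = 7, length = 2, mean = 7/2 ≈ 3.500
Minimum mean = 3.333, attained e.g. along the cycle 0 → 2 → 1 → 0 with weight 10 and length 3. So λ(A) = 10/3 = 10/3.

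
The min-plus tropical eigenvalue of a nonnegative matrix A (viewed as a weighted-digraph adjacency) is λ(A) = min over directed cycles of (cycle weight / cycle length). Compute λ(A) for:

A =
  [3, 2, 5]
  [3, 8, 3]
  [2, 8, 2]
λ(A) = 2

Enumerate directed cycles and compute their means (weight / length). Sample:
  cycle 0 → 0: weight = 3, length = 1, mean = 3/1 ≈ 3.000
  cycle 1 → 1: weight = 8, length = 1, mean = 8/1 ≈ 8.000
  cycle 2 → 2: weight = 2, length = 1, mean = 2/1 ≈ 2.000
  cycle 0 → 1 → 0: weight = 5, length = 2, mean = 5/2 ≈ 2.500
  cycle 0 → 2 → 0: weight = 7, length = 2, mean = 7/2 ≈ 3.500
  cycle 1 → 0 → 1: weight = 5, length = 2, mean = 5/2 ≈ 2.500
Minimum mean = 2.000, attained e.g. along the cycle 2 → 2 with weight 2 and length 1. So λ(A) = 2/1 = 2.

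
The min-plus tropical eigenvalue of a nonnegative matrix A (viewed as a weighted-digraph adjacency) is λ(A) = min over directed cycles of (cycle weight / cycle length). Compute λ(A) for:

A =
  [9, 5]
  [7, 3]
λ(A) = 3

Enumerate directed cycles and compute their means (weight / length). Sample:
  cycle 0 → 0: weight = 9, length = 1, mean = 9/1 ≈ 9.000
  cycle 1 → 1: weight = 3, length = 1, mean = 3/1 ≈ 3.000
  cycle 0 → 1 → 0: weight = 12, length = 2, mean = 12/2 ≈ 6.000
  cycle 1 → 0 → 1: weight = 12, length = 2, mean = 12/2 ≈ 6.000
Minimum mean = 3.000, attained e.g. along the cycle 1 → 1 with weight 3 and length 1. So λ(A) = 3/1 = 3.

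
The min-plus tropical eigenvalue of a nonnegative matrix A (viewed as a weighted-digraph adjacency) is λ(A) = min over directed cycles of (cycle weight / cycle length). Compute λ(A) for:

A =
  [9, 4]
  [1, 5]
λ(A) = 5/2

Enumerate directed cycles and compute their means (weight / length). Sample:
  cycle 0 → 0: weight = 9, length = 1, mean = 9/1 ≈ 9.000
  cycle 1 → 1: weight = 5, length = 1, mean = 5/1 ≈ 5.000
  cycle 0 → 1 → 0: weight = 5, length = 2, mean = 5/2 ≈ 2.500
  cycle 1 → 0 → 1: weight = 5, length = 2, mean = 5/2 ≈ 2.500
Minimum mean = 2.500, attained e.g. along the cycle 0 → 1 → 0 with weight 5 and length 2. So λ(A) = 5/2 = 5/2.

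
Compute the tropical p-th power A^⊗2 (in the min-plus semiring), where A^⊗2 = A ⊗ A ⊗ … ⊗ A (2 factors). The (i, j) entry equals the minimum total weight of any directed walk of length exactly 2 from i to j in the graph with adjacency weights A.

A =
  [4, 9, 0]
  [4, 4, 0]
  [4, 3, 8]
A^⊗2 =
  [4, 3, 4]
  [4, 3, 4]
  [7, 7, 3]

Each entry (A^⊗2)_ij equals the minimum over all length-2 walks i = v_0 → v_1 → … → v_2 = j of Σ_t A[v_t][v_{t+1}]. For example, for (i, j) = (0, 2) we minimise over 3 possible intermediate vertex sequences; the minimum is 4, attained along the walk 0 → 0 → 2.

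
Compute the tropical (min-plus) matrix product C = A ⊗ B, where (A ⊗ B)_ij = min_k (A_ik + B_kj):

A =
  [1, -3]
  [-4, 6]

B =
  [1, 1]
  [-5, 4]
A ⊗ B =
  [-8, 1]
  [-3, -3]

Apply the min-plus product entry-by-entry:
  C[0][0] = min over k of (A[0][0] + B[0][0] = 1 + 1 = 2, A[0][1] + B[1][0] = -3 + -5 = -8) = -8 (attained at k = 1)
  C[0][1] = min over k of (A[0][0] + B[0][1] = 1 + 1 = 2, A[0][1] + B[1][1] = -3 + 4 = 1) = 1 (attained at k = 1)
  C[1][0] = min over k of (A[1][0] + B[0][0] = -4 + 1 = -3, A[1][1] + B[1][0] = 6 + -5 = 1) = -3 (attained at k = 0)
  C[1][1] = min over k of (A[1][0] + B[0][1] = -4 + 1 = -3, A[1][1] + B[1][1] = 6 + 4 = 10) = -3 (attained at k = 0)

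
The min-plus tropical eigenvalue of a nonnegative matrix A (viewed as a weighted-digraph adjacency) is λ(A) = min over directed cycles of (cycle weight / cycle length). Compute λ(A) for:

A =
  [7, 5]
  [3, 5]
λ(A) = 4

Enumerate directed cycles and compute their means (weight / length). Sample:
  cycle 0 → 0: weight = 7, length = 1, mean = 7/1 ≈ 7.000
  cycle 1 → 1: weight = 5, length = 1, mean = 5/1 ≈ 5.000
  cycle 0 → 1 → 0: weight = 8, length = 2, mean = 8/2 ≈ 4.000
  cycle 1 → 0 → 1: weight = 8, length = 2, mean = 8/2 ≈ 4.000
Minimum mean = 4.000, attained e.g. along the cycle 0 → 1 → 0 with weight 8 and length 2. So λ(A) = 8/2 = 4.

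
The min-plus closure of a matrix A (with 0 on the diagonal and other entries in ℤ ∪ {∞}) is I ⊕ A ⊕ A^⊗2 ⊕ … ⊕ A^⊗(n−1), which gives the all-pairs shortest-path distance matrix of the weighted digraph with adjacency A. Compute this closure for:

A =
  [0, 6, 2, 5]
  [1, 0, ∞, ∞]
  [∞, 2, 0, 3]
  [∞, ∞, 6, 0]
Closure =
  [0, 4, 2, 5]
  [1, 0, 3, 6]
  [3, 2, 0, 3]
  [9, 8, 6, 0]

This is the Floyd-Warshall all-pairs shortest-path computation. For each intermediate vertex k = 0, 1, …, 3, update dist[i][j] ← min(dist[i][j], dist[i][k] + dist[k][j]). The final matrix gives, for each (i, j), the minimum total weight of any directed path from i to j (possibly empty when i = j).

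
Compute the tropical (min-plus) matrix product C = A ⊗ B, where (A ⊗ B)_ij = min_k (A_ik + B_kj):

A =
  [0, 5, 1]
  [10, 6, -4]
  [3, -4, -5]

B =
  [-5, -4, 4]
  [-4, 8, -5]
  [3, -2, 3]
A ⊗ B =
  [-5, -4, 0]
  [-1, -6, -1]
  [-8, -7, -9]

Apply the min-plus product entry-by-entry:
  C[0][0] = min over k of (A[0][0] + B[0][0] = 0 + -5 = -5, A[0][1] + B[1][0] = 5 + -4 = 1, A[0][2] + B[2][0] = 1 + 3 = 4) = -5 (attained at k = 0)
  C[0][1] = min over k of (A[0][0] + B[0][1] = 0 + -4 = -4, A[0][1] + B[1][1] = 5 + 8 = 13, A[0][2] + B[2][1] = 1 + -2 = -1) = -4 (attained at k = 0)
  C[0][2] = min over k of (A[0][0] + B[0][2] = 0 + 4 = 4, A[0][1] + B[1][2] = 5 + -5 = 0, A[0][2] + B[2][2] = 1 + 3 = 4) = 0 (attained at k = 1)
  C[1][0] = min over k of (A[1][0] + B[0][0] = 10 + -5 = 5, A[1][1] + B[1][0] = 6 + -4 = 2, A[1][2] + B[2][0] = -4 + 3 = -1) = -1 (attained at k = 2)
  C[1][1] = min over k of (A[1][0] + B[0][1] = 10 + -4 = 6, A[1][1] + B[1][1] = 6 + 8 = 14, A[1][2] + B[2][1] = -4 + -2 = -6) = -6 (attained at k = 2)
  C[1][2] = min over k of (A[1][0] + B[0][2] = 10 + 4 = 14, A[1][1] + B[1][2] = 6 + -5 = 1, A[1][2] + B[2][2] = -4 + 3 = -1) = -1 (attained at k = 2)
  C[2][0] = min over k of (A[2][0] + B[0][0] = 3 + -5 = -2, A[2][1] + B[1][0] = -4 + -4 = -8, A[2][2] + B[2][0] = -5 + 3 = -2) = -8 (attained at k = 1)
  C[2][1] = min over k of (A[2][0] + B[0][1] = 3 + -4 = -1, A[2][1] + B[1][1] = -4 + 8 = 4, A[2][2] + B[2][1] = -5 + -2 = -7) = -7 (attained at k = 2)
  C[2][2] = min over k of (A[2][0] + B[0][2] = 3 + 4 = 7, A[2][1] + B[1][2] = -4 + -5 = -9, A[2][2] + B[2][2] = -5 + 3 = -2) = -9 (attained at k = 1)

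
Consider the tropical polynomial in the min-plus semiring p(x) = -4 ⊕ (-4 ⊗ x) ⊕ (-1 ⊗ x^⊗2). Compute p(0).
p(0) = -4

A tropical monomial a ⊗ x^⊗i evaluates to a + i · x. Evaluating each term at x = 0:
  Term 0 contributes -4 + 0 · 0 = -4
  Term 1 contributes -4 + 1 · 0 = -4
  Term 2 contributes -1 + 2 · 0 = -1
p(0) = ⊕ of these = min[-4, -4, -1] = -4.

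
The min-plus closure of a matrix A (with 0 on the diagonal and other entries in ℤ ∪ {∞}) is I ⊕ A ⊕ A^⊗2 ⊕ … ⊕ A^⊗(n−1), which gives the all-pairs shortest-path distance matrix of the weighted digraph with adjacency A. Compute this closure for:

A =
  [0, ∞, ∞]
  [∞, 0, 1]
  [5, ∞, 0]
Closure =
  [0, ∞, ∞]
  [6, 0, 1]
  [5, ∞, 0]

This is the Floyd-Warshall all-pairs shortest-path computation. For each intermediate vertex k = 0, 1, …, 2, update dist[i][j] ← min(dist[i][j], dist[i][k] + dist[k][j]). The final matrix gives, for each (i, j), the minimum total weight of any directed path from i to j (possibly empty when i = j).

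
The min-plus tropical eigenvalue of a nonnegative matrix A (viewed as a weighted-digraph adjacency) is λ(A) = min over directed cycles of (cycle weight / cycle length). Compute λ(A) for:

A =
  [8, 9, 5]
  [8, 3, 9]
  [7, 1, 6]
λ(A) = 3

Enumerate directed cycles and compute their means (weight / length). Sample:
  cycle 0 → 0: weight = 8, length = 1, mean = 8/1 ≈ 8.000
  cycle 1 → 1: weight = 3, length = 1, mean = 3/1 ≈ 3.000
  cycle 2 → 2: weight = 6, length = 1, mean = 6/1 ≈ 6.000
  cycle 0 → 1 → 0: weight = 17, length = 2, mean = 17/2 ≈ 8.500
  cycle 0 → 2 → 0: weight = 12, length = 2, mean = 12/2 ≈ 6.000
  cycle 1 → 0 → 1: weight = 17, length = 2, mean = 17/2 ≈ 8.500
Minimum mean = 3.000, attained e.g. along the cycle 1 → 1 with weight 3 and length 1. So λ(A) = 3/1 = 3.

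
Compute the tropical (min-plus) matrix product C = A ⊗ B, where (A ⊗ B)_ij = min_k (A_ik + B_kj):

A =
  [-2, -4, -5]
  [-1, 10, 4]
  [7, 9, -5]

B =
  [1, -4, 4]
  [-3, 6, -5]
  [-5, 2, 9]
A ⊗ B =
  [-10, -6, -9]
  [-1, -5, 3]
  [-10, -3, 4]

Apply the min-plus product entry-by-entry:
  C[0][0] = min over k of (A[0][0] + B[0][0] = -2 + 1 = -1, A[0][1] + B[1][0] = -4 + -3 = -7, A[0][2] + B[2][0] = -5 + -5 = -10) = -10 (attained at k = 2)
  C[0][1] = min over k of (A[0][0] + B[0][1] = -2 + -4 = -6, A[0][1] + B[1][1] = -4 + 6 = 2, A[0][2] + B[2][1] = -5 + 2 = -3) = -6 (attained at k = 0)
  C[0][2] = min over k of (A[0][0] + B[0][2] = -2 + 4 = 2, A[0][1] + B[1][2] = -4 + -5 = -9, A[0][2] + B[2][2] = -5 + 9 = 4) = -9 (attained at k = 1)
  C[1][0] = min over k of (A[1][0] + B[0][0] = -1 + 1 = 0, A[1][1] + B[1][0] = 10 + -3 = 7, A[1][2] + B[2][0] = 4 + -5 = -1) = -1 (attained at k = 2)
  C[1][1] = min over k of (A[1][0] + B[0][1] = -1 + -4 = -5, A[1][1] + B[1][1] = 10 + 6 = 16, A[1][2] + B[2][1] = 4 + 2 = 6) = -5 (attained at k = 0)
  C[1][2] = min over k of (A[1][0] + B[0][2] = -1 + 4 = 3, A[1][1] + B[1][2] = 10 + -5 = 5, A[1][2] + B[2][2] = 4 + 9 = 13) = 3 (attained at k = 0)
  C[2][0] = min over k of (A[2][0] + B[0][0] = 7 + 1 = 8, A[2][1] + B[1][0] = 9 + -3 = 6, A[2][2] + B[2][0] = -5 + -5 = -10) = -10 (attained at k = 2)
  C[2][1] = min over k of (A[2][0] + B[0][1] = 7 + -4 = 3, A[2][1] + B[1][1] = 9 + 6 = 15, A[2][2] + B[2][1] = -5 + 2 = -3) = -3 (attained at k = 2)
  C[2][2] = min over k of (A[2][0] + B[0][2] = 7 + 4 = 11, A[2][1] + B[1][2] = 9 + -5 = 4, A[2][2] + B[2][2] = -5 + 9 = 4) = 4 (attained at k = 1)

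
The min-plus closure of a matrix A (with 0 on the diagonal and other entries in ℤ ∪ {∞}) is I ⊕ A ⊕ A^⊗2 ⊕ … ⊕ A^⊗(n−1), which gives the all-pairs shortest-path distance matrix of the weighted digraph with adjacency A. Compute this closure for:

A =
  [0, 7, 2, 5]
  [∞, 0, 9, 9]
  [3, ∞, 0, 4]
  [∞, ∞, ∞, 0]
Closure =
  [0, 7, 2, 5]
  [12, 0, 9, 9]
  [3, 10, 0, 4]
  [∞, ∞, ∞, 0]

This is the Floyd-Warshall all-pairs shortest-path computation. For each intermediate vertex k = 0, 1, …, 3, update dist[i][j] ← min(dist[i][j], dist[i][k] + dist[k][j]). The final matrix gives, for each (i, j), the minimum total weight of any directed path from i to j (possibly empty when i = j).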